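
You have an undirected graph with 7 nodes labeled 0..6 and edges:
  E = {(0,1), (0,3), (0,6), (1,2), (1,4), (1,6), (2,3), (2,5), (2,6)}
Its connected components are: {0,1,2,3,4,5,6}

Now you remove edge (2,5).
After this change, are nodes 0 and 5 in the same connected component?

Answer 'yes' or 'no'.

Initial components: {0,1,2,3,4,5,6}
Removing edge (2,5): it was a bridge — component count 1 -> 2.
New components: {0,1,2,3,4,6} {5}
Are 0 and 5 in the same component? no

Answer: no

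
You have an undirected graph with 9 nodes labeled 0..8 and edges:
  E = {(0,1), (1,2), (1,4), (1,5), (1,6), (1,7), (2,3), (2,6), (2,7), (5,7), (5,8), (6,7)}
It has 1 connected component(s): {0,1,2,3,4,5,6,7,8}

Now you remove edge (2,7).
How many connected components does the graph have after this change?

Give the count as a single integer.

Answer: 1

Derivation:
Initial component count: 1
Remove (2,7): not a bridge. Count unchanged: 1.
  After removal, components: {0,1,2,3,4,5,6,7,8}
New component count: 1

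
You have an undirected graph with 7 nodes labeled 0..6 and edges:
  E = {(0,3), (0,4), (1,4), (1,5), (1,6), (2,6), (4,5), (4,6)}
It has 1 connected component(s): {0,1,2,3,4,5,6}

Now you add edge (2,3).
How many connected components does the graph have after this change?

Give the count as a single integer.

Initial component count: 1
Add (2,3): endpoints already in same component. Count unchanged: 1.
New component count: 1

Answer: 1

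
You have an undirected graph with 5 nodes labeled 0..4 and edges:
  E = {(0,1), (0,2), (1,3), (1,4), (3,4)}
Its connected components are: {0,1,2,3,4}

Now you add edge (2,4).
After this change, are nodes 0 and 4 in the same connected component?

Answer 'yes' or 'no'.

Answer: yes

Derivation:
Initial components: {0,1,2,3,4}
Adding edge (2,4): both already in same component {0,1,2,3,4}. No change.
New components: {0,1,2,3,4}
Are 0 and 4 in the same component? yes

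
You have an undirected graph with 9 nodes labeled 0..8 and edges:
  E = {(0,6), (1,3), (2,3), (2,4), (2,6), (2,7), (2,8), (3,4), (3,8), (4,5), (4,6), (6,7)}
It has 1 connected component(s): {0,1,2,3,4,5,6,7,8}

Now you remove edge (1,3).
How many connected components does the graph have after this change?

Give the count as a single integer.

Initial component count: 1
Remove (1,3): it was a bridge. Count increases: 1 -> 2.
  After removal, components: {0,2,3,4,5,6,7,8} {1}
New component count: 2

Answer: 2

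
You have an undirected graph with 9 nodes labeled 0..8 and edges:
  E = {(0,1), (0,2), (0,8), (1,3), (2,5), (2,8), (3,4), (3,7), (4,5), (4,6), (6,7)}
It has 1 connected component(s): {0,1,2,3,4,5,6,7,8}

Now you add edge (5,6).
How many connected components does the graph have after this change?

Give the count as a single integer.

Initial component count: 1
Add (5,6): endpoints already in same component. Count unchanged: 1.
New component count: 1

Answer: 1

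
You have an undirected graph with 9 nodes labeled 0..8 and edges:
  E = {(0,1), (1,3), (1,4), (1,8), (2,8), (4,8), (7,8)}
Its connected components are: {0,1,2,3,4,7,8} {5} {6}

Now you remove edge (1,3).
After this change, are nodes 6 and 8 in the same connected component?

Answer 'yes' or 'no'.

Answer: no

Derivation:
Initial components: {0,1,2,3,4,7,8} {5} {6}
Removing edge (1,3): it was a bridge — component count 3 -> 4.
New components: {0,1,2,4,7,8} {3} {5} {6}
Are 6 and 8 in the same component? no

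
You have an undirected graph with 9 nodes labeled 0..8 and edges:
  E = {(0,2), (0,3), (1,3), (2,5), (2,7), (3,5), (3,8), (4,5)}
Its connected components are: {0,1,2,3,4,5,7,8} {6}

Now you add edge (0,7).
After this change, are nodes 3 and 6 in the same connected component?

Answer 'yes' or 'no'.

Answer: no

Derivation:
Initial components: {0,1,2,3,4,5,7,8} {6}
Adding edge (0,7): both already in same component {0,1,2,3,4,5,7,8}. No change.
New components: {0,1,2,3,4,5,7,8} {6}
Are 3 and 6 in the same component? no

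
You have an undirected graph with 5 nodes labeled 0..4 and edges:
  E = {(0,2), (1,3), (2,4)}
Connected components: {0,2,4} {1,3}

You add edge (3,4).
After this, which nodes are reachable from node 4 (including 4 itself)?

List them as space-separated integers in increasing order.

Before: nodes reachable from 4: {0,2,4}
Adding (3,4): merges 4's component with another. Reachability grows.
After: nodes reachable from 4: {0,1,2,3,4}

Answer: 0 1 2 3 4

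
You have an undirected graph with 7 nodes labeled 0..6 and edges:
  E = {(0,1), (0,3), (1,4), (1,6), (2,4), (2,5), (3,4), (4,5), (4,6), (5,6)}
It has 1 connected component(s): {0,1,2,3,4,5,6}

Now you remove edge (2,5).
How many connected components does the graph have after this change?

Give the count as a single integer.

Initial component count: 1
Remove (2,5): not a bridge. Count unchanged: 1.
  After removal, components: {0,1,2,3,4,5,6}
New component count: 1

Answer: 1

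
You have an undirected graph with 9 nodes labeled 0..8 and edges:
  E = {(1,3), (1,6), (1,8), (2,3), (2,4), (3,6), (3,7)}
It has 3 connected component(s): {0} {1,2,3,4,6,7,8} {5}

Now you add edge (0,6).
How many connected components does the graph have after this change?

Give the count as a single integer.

Answer: 2

Derivation:
Initial component count: 3
Add (0,6): merges two components. Count decreases: 3 -> 2.
New component count: 2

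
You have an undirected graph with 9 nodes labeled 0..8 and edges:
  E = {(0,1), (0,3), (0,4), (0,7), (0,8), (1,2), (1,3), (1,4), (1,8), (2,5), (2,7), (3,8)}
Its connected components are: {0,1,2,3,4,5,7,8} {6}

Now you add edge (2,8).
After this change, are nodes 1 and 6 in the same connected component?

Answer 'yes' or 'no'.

Initial components: {0,1,2,3,4,5,7,8} {6}
Adding edge (2,8): both already in same component {0,1,2,3,4,5,7,8}. No change.
New components: {0,1,2,3,4,5,7,8} {6}
Are 1 and 6 in the same component? no

Answer: no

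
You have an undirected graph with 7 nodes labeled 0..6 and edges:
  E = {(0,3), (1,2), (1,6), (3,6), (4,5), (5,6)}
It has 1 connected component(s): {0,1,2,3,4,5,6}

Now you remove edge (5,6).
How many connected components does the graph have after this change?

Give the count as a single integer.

Answer: 2

Derivation:
Initial component count: 1
Remove (5,6): it was a bridge. Count increases: 1 -> 2.
  After removal, components: {0,1,2,3,6} {4,5}
New component count: 2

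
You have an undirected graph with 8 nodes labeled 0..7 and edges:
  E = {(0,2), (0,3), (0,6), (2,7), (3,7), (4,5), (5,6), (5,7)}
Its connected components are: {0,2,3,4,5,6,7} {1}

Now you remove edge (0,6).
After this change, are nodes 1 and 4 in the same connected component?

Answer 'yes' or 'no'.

Answer: no

Derivation:
Initial components: {0,2,3,4,5,6,7} {1}
Removing edge (0,6): not a bridge — component count unchanged at 2.
New components: {0,2,3,4,5,6,7} {1}
Are 1 and 4 in the same component? no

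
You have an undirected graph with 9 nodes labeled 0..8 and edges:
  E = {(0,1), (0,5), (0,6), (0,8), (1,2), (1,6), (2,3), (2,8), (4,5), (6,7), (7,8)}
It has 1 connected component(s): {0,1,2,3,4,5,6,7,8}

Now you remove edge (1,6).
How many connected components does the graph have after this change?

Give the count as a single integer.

Answer: 1

Derivation:
Initial component count: 1
Remove (1,6): not a bridge. Count unchanged: 1.
  After removal, components: {0,1,2,3,4,5,6,7,8}
New component count: 1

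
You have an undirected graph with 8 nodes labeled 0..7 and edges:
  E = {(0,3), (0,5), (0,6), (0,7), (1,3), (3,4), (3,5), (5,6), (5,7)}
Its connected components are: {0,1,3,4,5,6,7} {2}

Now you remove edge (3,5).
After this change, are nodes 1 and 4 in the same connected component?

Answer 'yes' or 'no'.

Answer: yes

Derivation:
Initial components: {0,1,3,4,5,6,7} {2}
Removing edge (3,5): not a bridge — component count unchanged at 2.
New components: {0,1,3,4,5,6,7} {2}
Are 1 and 4 in the same component? yes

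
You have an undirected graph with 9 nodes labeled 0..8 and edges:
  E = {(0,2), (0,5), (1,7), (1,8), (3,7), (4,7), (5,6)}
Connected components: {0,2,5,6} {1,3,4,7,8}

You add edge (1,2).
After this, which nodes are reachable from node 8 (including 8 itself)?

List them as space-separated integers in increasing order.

Answer: 0 1 2 3 4 5 6 7 8

Derivation:
Before: nodes reachable from 8: {1,3,4,7,8}
Adding (1,2): merges 8's component with another. Reachability grows.
After: nodes reachable from 8: {0,1,2,3,4,5,6,7,8}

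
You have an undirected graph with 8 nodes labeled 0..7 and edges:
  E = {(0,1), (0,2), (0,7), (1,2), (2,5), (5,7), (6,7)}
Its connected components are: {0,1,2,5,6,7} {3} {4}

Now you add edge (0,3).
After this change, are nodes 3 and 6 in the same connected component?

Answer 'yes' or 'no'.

Answer: yes

Derivation:
Initial components: {0,1,2,5,6,7} {3} {4}
Adding edge (0,3): merges {0,1,2,5,6,7} and {3}.
New components: {0,1,2,3,5,6,7} {4}
Are 3 and 6 in the same component? yes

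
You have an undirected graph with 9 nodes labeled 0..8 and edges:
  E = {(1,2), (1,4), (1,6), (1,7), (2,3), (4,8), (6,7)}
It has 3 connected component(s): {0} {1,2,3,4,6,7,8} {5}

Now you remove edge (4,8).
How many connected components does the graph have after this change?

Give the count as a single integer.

Answer: 4

Derivation:
Initial component count: 3
Remove (4,8): it was a bridge. Count increases: 3 -> 4.
  After removal, components: {0} {1,2,3,4,6,7} {5} {8}
New component count: 4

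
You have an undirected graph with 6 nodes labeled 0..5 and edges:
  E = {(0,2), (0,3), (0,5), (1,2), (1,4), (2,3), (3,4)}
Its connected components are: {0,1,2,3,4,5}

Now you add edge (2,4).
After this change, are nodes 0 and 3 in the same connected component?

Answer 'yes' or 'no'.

Initial components: {0,1,2,3,4,5}
Adding edge (2,4): both already in same component {0,1,2,3,4,5}. No change.
New components: {0,1,2,3,4,5}
Are 0 and 3 in the same component? yes

Answer: yes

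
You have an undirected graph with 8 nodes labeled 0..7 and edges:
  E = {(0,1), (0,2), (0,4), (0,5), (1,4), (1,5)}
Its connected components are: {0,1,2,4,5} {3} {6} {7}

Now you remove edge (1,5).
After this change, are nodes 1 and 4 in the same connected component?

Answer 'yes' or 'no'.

Answer: yes

Derivation:
Initial components: {0,1,2,4,5} {3} {6} {7}
Removing edge (1,5): not a bridge — component count unchanged at 4.
New components: {0,1,2,4,5} {3} {6} {7}
Are 1 and 4 in the same component? yes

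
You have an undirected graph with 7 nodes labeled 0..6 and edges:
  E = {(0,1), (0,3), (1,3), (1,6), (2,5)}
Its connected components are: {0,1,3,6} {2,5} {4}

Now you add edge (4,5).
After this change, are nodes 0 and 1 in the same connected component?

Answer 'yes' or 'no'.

Answer: yes

Derivation:
Initial components: {0,1,3,6} {2,5} {4}
Adding edge (4,5): merges {4} and {2,5}.
New components: {0,1,3,6} {2,4,5}
Are 0 and 1 in the same component? yes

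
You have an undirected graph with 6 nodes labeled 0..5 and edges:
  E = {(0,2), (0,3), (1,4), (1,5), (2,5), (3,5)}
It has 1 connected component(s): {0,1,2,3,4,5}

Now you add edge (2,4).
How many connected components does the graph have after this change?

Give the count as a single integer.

Answer: 1

Derivation:
Initial component count: 1
Add (2,4): endpoints already in same component. Count unchanged: 1.
New component count: 1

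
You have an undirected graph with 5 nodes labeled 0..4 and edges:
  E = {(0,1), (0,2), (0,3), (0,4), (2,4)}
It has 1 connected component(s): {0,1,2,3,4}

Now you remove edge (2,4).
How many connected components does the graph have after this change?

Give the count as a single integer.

Answer: 1

Derivation:
Initial component count: 1
Remove (2,4): not a bridge. Count unchanged: 1.
  After removal, components: {0,1,2,3,4}
New component count: 1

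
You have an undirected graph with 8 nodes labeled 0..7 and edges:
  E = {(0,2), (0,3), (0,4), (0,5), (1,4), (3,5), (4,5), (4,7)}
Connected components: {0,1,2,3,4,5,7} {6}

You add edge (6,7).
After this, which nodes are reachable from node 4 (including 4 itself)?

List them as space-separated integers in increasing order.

Answer: 0 1 2 3 4 5 6 7

Derivation:
Before: nodes reachable from 4: {0,1,2,3,4,5,7}
Adding (6,7): merges 4's component with another. Reachability grows.
After: nodes reachable from 4: {0,1,2,3,4,5,6,7}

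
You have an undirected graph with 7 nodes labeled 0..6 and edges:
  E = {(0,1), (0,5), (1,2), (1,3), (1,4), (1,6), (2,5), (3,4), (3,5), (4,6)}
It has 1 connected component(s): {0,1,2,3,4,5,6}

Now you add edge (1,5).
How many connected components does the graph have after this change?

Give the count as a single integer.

Answer: 1

Derivation:
Initial component count: 1
Add (1,5): endpoints already in same component. Count unchanged: 1.
New component count: 1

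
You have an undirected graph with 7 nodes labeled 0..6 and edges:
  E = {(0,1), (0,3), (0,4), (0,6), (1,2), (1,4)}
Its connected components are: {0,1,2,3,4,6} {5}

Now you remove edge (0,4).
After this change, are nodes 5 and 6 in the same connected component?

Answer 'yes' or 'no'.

Initial components: {0,1,2,3,4,6} {5}
Removing edge (0,4): not a bridge — component count unchanged at 2.
New components: {0,1,2,3,4,6} {5}
Are 5 and 6 in the same component? no

Answer: no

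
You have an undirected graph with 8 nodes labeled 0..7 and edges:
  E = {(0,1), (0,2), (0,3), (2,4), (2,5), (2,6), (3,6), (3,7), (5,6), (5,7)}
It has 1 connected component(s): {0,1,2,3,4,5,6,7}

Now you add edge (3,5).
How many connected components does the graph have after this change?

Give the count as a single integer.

Initial component count: 1
Add (3,5): endpoints already in same component. Count unchanged: 1.
New component count: 1

Answer: 1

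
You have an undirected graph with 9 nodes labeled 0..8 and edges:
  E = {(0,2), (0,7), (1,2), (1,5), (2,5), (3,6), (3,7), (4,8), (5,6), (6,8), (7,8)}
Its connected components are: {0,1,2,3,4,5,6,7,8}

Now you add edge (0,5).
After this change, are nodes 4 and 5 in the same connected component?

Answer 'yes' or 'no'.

Initial components: {0,1,2,3,4,5,6,7,8}
Adding edge (0,5): both already in same component {0,1,2,3,4,5,6,7,8}. No change.
New components: {0,1,2,3,4,5,6,7,8}
Are 4 and 5 in the same component? yes

Answer: yes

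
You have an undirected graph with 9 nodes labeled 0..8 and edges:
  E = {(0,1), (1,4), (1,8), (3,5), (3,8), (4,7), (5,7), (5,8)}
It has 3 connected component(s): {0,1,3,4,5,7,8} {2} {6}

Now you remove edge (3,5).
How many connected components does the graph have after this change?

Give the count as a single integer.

Answer: 3

Derivation:
Initial component count: 3
Remove (3,5): not a bridge. Count unchanged: 3.
  After removal, components: {0,1,3,4,5,7,8} {2} {6}
New component count: 3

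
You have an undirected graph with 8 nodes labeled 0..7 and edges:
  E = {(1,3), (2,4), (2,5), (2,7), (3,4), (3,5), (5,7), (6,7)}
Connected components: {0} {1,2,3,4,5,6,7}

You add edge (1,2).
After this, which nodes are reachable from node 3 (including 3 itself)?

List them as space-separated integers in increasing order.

Answer: 1 2 3 4 5 6 7

Derivation:
Before: nodes reachable from 3: {1,2,3,4,5,6,7}
Adding (1,2): both endpoints already in same component. Reachability from 3 unchanged.
After: nodes reachable from 3: {1,2,3,4,5,6,7}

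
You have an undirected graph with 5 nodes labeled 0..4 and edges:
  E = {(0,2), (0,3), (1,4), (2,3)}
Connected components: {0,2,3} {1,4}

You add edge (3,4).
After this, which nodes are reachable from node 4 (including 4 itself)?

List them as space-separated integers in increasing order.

Answer: 0 1 2 3 4

Derivation:
Before: nodes reachable from 4: {1,4}
Adding (3,4): merges 4's component with another. Reachability grows.
After: nodes reachable from 4: {0,1,2,3,4}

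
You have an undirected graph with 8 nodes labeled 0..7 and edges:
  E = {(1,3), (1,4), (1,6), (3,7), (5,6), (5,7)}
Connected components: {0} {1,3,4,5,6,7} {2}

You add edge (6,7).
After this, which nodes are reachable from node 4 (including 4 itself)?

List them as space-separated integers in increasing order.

Before: nodes reachable from 4: {1,3,4,5,6,7}
Adding (6,7): both endpoints already in same component. Reachability from 4 unchanged.
After: nodes reachable from 4: {1,3,4,5,6,7}

Answer: 1 3 4 5 6 7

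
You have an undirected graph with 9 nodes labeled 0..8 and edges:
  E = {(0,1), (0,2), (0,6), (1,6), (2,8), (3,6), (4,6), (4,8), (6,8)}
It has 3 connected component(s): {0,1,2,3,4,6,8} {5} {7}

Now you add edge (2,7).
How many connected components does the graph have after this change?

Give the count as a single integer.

Answer: 2

Derivation:
Initial component count: 3
Add (2,7): merges two components. Count decreases: 3 -> 2.
New component count: 2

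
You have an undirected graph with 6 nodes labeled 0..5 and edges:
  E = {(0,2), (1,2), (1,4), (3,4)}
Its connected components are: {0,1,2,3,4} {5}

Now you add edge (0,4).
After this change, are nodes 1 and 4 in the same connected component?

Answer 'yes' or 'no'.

Answer: yes

Derivation:
Initial components: {0,1,2,3,4} {5}
Adding edge (0,4): both already in same component {0,1,2,3,4}. No change.
New components: {0,1,2,3,4} {5}
Are 1 and 4 in the same component? yes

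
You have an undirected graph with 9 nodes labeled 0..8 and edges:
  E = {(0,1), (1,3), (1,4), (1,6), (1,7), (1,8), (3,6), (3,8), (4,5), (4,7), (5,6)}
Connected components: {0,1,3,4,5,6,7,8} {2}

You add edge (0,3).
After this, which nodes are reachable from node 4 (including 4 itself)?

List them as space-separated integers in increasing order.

Before: nodes reachable from 4: {0,1,3,4,5,6,7,8}
Adding (0,3): both endpoints already in same component. Reachability from 4 unchanged.
After: nodes reachable from 4: {0,1,3,4,5,6,7,8}

Answer: 0 1 3 4 5 6 7 8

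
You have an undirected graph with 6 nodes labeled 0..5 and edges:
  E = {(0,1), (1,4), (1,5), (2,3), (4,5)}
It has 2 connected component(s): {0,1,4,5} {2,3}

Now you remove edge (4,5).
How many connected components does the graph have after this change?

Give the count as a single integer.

Answer: 2

Derivation:
Initial component count: 2
Remove (4,5): not a bridge. Count unchanged: 2.
  After removal, components: {0,1,4,5} {2,3}
New component count: 2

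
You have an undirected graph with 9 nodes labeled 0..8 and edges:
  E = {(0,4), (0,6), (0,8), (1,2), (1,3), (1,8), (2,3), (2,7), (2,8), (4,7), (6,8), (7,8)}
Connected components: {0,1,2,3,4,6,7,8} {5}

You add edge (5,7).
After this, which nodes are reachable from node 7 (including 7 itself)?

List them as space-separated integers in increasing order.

Answer: 0 1 2 3 4 5 6 7 8

Derivation:
Before: nodes reachable from 7: {0,1,2,3,4,6,7,8}
Adding (5,7): merges 7's component with another. Reachability grows.
After: nodes reachable from 7: {0,1,2,3,4,5,6,7,8}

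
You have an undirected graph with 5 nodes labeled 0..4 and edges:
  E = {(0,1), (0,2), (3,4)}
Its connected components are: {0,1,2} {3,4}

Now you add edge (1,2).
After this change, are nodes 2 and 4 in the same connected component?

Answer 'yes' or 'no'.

Initial components: {0,1,2} {3,4}
Adding edge (1,2): both already in same component {0,1,2}. No change.
New components: {0,1,2} {3,4}
Are 2 and 4 in the same component? no

Answer: no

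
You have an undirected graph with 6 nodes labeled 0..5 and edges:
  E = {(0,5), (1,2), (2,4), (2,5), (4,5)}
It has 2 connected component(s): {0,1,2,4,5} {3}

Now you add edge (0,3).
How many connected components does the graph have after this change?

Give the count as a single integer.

Answer: 1

Derivation:
Initial component count: 2
Add (0,3): merges two components. Count decreases: 2 -> 1.
New component count: 1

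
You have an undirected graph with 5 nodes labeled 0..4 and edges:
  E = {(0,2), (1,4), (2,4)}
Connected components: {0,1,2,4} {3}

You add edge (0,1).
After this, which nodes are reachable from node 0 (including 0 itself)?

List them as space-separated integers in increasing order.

Answer: 0 1 2 4

Derivation:
Before: nodes reachable from 0: {0,1,2,4}
Adding (0,1): both endpoints already in same component. Reachability from 0 unchanged.
After: nodes reachable from 0: {0,1,2,4}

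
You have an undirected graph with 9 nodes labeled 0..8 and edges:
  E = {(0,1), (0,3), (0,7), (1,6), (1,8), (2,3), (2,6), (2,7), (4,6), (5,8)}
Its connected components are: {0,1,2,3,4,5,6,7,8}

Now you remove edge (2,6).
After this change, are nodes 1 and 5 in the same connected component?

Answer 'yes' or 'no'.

Answer: yes

Derivation:
Initial components: {0,1,2,3,4,5,6,7,8}
Removing edge (2,6): not a bridge — component count unchanged at 1.
New components: {0,1,2,3,4,5,6,7,8}
Are 1 and 5 in the same component? yes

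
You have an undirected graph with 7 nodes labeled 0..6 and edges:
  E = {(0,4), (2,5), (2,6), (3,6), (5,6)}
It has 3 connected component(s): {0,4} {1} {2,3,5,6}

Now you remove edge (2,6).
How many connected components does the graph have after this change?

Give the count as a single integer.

Initial component count: 3
Remove (2,6): not a bridge. Count unchanged: 3.
  After removal, components: {0,4} {1} {2,3,5,6}
New component count: 3

Answer: 3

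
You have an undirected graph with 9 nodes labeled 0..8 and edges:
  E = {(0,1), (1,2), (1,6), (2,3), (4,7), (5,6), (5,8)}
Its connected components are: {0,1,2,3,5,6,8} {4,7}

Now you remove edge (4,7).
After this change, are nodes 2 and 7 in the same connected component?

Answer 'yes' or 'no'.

Initial components: {0,1,2,3,5,6,8} {4,7}
Removing edge (4,7): it was a bridge — component count 2 -> 3.
New components: {0,1,2,3,5,6,8} {4} {7}
Are 2 and 7 in the same component? no

Answer: no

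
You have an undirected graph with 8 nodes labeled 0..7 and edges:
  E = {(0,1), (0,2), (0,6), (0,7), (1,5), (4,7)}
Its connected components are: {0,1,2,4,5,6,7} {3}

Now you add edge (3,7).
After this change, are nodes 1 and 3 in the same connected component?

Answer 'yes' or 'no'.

Answer: yes

Derivation:
Initial components: {0,1,2,4,5,6,7} {3}
Adding edge (3,7): merges {3} and {0,1,2,4,5,6,7}.
New components: {0,1,2,3,4,5,6,7}
Are 1 and 3 in the same component? yes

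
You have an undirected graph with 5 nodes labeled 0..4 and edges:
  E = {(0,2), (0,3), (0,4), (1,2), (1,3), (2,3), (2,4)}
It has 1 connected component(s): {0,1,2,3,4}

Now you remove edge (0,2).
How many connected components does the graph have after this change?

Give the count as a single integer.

Answer: 1

Derivation:
Initial component count: 1
Remove (0,2): not a bridge. Count unchanged: 1.
  After removal, components: {0,1,2,3,4}
New component count: 1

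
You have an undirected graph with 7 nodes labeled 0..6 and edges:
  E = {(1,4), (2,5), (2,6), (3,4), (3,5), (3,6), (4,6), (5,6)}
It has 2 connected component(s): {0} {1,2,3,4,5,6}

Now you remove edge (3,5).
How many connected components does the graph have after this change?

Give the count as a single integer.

Answer: 2

Derivation:
Initial component count: 2
Remove (3,5): not a bridge. Count unchanged: 2.
  After removal, components: {0} {1,2,3,4,5,6}
New component count: 2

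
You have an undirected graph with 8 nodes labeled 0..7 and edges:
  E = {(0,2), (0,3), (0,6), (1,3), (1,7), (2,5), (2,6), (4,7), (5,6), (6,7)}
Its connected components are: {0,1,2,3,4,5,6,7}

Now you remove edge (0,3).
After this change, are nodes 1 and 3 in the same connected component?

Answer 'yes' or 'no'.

Answer: yes

Derivation:
Initial components: {0,1,2,3,4,5,6,7}
Removing edge (0,3): not a bridge — component count unchanged at 1.
New components: {0,1,2,3,4,5,6,7}
Are 1 and 3 in the same component? yes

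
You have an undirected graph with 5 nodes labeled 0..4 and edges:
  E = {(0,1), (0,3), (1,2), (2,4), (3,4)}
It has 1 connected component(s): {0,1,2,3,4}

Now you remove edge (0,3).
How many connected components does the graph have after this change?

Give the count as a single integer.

Initial component count: 1
Remove (0,3): not a bridge. Count unchanged: 1.
  After removal, components: {0,1,2,3,4}
New component count: 1

Answer: 1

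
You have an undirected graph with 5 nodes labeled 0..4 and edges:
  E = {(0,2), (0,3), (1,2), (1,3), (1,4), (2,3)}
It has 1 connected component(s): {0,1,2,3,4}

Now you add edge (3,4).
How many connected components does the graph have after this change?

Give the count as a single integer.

Initial component count: 1
Add (3,4): endpoints already in same component. Count unchanged: 1.
New component count: 1

Answer: 1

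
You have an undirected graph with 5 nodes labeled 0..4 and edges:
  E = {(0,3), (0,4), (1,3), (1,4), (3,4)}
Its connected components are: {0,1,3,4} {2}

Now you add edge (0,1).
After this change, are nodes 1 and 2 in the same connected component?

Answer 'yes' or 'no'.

Answer: no

Derivation:
Initial components: {0,1,3,4} {2}
Adding edge (0,1): both already in same component {0,1,3,4}. No change.
New components: {0,1,3,4} {2}
Are 1 and 2 in the same component? no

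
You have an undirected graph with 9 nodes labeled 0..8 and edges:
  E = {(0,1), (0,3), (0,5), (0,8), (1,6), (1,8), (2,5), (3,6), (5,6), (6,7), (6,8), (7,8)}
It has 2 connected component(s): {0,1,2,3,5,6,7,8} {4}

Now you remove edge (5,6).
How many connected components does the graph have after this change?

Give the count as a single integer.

Answer: 2

Derivation:
Initial component count: 2
Remove (5,6): not a bridge. Count unchanged: 2.
  After removal, components: {0,1,2,3,5,6,7,8} {4}
New component count: 2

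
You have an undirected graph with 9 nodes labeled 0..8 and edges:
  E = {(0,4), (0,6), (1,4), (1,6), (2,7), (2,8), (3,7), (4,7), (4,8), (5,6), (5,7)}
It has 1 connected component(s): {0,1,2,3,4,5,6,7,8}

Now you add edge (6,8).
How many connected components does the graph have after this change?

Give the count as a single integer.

Answer: 1

Derivation:
Initial component count: 1
Add (6,8): endpoints already in same component. Count unchanged: 1.
New component count: 1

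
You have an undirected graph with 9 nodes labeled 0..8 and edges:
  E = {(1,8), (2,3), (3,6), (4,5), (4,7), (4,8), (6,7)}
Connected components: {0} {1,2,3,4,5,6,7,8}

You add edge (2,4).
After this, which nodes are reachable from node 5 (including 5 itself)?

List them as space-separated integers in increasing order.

Before: nodes reachable from 5: {1,2,3,4,5,6,7,8}
Adding (2,4): both endpoints already in same component. Reachability from 5 unchanged.
After: nodes reachable from 5: {1,2,3,4,5,6,7,8}

Answer: 1 2 3 4 5 6 7 8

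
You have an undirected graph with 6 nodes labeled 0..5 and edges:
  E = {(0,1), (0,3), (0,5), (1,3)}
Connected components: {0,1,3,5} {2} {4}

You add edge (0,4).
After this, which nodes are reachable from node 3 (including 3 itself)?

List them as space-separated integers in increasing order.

Before: nodes reachable from 3: {0,1,3,5}
Adding (0,4): merges 3's component with another. Reachability grows.
After: nodes reachable from 3: {0,1,3,4,5}

Answer: 0 1 3 4 5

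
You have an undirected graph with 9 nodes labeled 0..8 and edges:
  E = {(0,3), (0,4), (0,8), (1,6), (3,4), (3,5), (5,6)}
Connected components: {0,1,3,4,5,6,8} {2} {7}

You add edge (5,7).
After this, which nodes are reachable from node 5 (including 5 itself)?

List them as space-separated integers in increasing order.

Answer: 0 1 3 4 5 6 7 8

Derivation:
Before: nodes reachable from 5: {0,1,3,4,5,6,8}
Adding (5,7): merges 5's component with another. Reachability grows.
After: nodes reachable from 5: {0,1,3,4,5,6,7,8}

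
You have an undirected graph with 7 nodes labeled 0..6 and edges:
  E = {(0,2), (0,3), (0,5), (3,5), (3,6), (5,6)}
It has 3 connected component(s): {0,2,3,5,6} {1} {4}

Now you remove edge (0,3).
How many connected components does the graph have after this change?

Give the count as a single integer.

Answer: 3

Derivation:
Initial component count: 3
Remove (0,3): not a bridge. Count unchanged: 3.
  After removal, components: {0,2,3,5,6} {1} {4}
New component count: 3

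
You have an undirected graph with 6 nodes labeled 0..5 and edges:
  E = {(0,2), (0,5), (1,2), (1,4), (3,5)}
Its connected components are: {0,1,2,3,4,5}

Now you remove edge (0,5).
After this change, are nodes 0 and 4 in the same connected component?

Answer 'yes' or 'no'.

Answer: yes

Derivation:
Initial components: {0,1,2,3,4,5}
Removing edge (0,5): it was a bridge — component count 1 -> 2.
New components: {0,1,2,4} {3,5}
Are 0 and 4 in the same component? yes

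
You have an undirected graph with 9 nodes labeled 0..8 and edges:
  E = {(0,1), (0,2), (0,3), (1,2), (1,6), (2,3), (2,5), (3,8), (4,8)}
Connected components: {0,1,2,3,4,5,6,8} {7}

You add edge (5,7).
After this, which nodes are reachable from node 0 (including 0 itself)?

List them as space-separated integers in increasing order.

Answer: 0 1 2 3 4 5 6 7 8

Derivation:
Before: nodes reachable from 0: {0,1,2,3,4,5,6,8}
Adding (5,7): merges 0's component with another. Reachability grows.
After: nodes reachable from 0: {0,1,2,3,4,5,6,7,8}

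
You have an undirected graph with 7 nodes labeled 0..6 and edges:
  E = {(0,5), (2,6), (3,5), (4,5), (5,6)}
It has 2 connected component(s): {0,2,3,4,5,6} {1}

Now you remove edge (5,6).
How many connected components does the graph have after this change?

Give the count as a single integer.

Initial component count: 2
Remove (5,6): it was a bridge. Count increases: 2 -> 3.
  After removal, components: {0,3,4,5} {1} {2,6}
New component count: 3

Answer: 3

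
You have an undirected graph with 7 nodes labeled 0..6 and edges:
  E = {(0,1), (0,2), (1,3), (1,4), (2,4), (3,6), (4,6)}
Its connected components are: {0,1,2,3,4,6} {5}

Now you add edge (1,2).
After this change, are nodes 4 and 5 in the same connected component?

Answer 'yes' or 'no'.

Answer: no

Derivation:
Initial components: {0,1,2,3,4,6} {5}
Adding edge (1,2): both already in same component {0,1,2,3,4,6}. No change.
New components: {0,1,2,3,4,6} {5}
Are 4 and 5 in the same component? no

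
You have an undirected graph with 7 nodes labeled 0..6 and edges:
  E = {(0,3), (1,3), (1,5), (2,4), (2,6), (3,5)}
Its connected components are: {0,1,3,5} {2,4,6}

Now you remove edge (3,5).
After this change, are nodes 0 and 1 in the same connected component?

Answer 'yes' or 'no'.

Initial components: {0,1,3,5} {2,4,6}
Removing edge (3,5): not a bridge — component count unchanged at 2.
New components: {0,1,3,5} {2,4,6}
Are 0 and 1 in the same component? yes

Answer: yes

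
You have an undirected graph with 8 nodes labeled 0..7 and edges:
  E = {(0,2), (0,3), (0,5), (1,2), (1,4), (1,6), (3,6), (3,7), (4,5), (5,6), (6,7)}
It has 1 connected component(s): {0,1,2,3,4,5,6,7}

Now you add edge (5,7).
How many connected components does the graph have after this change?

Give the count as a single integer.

Initial component count: 1
Add (5,7): endpoints already in same component. Count unchanged: 1.
New component count: 1

Answer: 1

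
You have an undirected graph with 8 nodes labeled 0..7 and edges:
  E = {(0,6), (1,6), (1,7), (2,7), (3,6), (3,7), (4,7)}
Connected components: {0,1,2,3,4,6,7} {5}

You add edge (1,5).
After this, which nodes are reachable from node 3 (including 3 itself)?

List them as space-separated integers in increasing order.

Answer: 0 1 2 3 4 5 6 7

Derivation:
Before: nodes reachable from 3: {0,1,2,3,4,6,7}
Adding (1,5): merges 3's component with another. Reachability grows.
After: nodes reachable from 3: {0,1,2,3,4,5,6,7}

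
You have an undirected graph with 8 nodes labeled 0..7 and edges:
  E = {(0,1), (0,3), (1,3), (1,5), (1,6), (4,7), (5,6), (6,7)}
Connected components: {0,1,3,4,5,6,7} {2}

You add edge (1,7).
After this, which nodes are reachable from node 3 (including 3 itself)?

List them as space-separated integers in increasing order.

Answer: 0 1 3 4 5 6 7

Derivation:
Before: nodes reachable from 3: {0,1,3,4,5,6,7}
Adding (1,7): both endpoints already in same component. Reachability from 3 unchanged.
After: nodes reachable from 3: {0,1,3,4,5,6,7}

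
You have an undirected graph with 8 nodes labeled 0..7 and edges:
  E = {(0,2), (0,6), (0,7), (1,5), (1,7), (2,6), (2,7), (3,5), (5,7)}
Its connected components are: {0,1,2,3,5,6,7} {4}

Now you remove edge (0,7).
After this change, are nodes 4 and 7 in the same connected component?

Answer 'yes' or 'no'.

Initial components: {0,1,2,3,5,6,7} {4}
Removing edge (0,7): not a bridge — component count unchanged at 2.
New components: {0,1,2,3,5,6,7} {4}
Are 4 and 7 in the same component? no

Answer: no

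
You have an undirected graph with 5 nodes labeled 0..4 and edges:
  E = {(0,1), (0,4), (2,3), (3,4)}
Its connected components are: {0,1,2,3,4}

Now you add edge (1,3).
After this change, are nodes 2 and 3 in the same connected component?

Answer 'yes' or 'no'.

Initial components: {0,1,2,3,4}
Adding edge (1,3): both already in same component {0,1,2,3,4}. No change.
New components: {0,1,2,3,4}
Are 2 and 3 in the same component? yes

Answer: yes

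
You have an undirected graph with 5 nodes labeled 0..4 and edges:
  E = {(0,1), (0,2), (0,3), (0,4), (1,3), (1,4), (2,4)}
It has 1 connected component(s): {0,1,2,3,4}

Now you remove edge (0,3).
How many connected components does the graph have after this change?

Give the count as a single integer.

Initial component count: 1
Remove (0,3): not a bridge. Count unchanged: 1.
  After removal, components: {0,1,2,3,4}
New component count: 1

Answer: 1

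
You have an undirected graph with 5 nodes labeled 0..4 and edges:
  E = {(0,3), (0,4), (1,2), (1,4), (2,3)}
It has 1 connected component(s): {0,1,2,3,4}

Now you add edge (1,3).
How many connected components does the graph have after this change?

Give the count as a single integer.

Answer: 1

Derivation:
Initial component count: 1
Add (1,3): endpoints already in same component. Count unchanged: 1.
New component count: 1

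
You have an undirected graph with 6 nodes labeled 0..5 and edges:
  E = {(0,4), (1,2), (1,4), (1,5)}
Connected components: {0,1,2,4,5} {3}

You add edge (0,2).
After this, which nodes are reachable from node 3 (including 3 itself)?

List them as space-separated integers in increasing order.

Before: nodes reachable from 3: {3}
Adding (0,2): both endpoints already in same component. Reachability from 3 unchanged.
After: nodes reachable from 3: {3}

Answer: 3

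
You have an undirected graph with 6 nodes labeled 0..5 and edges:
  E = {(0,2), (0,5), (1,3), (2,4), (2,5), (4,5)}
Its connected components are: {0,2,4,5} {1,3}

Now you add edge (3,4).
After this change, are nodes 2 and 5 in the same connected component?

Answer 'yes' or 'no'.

Answer: yes

Derivation:
Initial components: {0,2,4,5} {1,3}
Adding edge (3,4): merges {1,3} and {0,2,4,5}.
New components: {0,1,2,3,4,5}
Are 2 and 5 in the same component? yes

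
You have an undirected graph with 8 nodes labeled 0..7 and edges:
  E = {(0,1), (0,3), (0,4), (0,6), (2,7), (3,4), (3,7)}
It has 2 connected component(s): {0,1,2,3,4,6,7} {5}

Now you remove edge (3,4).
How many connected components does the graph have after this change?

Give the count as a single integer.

Answer: 2

Derivation:
Initial component count: 2
Remove (3,4): not a bridge. Count unchanged: 2.
  After removal, components: {0,1,2,3,4,6,7} {5}
New component count: 2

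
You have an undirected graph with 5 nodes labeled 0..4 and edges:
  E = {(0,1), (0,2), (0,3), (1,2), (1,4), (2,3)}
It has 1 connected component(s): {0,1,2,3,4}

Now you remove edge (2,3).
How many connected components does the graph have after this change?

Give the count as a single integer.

Initial component count: 1
Remove (2,3): not a bridge. Count unchanged: 1.
  After removal, components: {0,1,2,3,4}
New component count: 1

Answer: 1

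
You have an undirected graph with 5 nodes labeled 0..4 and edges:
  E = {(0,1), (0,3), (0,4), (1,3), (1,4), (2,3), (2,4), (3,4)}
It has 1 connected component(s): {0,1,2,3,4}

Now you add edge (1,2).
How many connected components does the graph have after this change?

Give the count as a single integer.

Initial component count: 1
Add (1,2): endpoints already in same component. Count unchanged: 1.
New component count: 1

Answer: 1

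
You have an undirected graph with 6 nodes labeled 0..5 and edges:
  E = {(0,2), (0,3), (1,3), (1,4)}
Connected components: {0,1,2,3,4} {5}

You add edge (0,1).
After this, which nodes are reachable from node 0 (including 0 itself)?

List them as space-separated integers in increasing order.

Answer: 0 1 2 3 4

Derivation:
Before: nodes reachable from 0: {0,1,2,3,4}
Adding (0,1): both endpoints already in same component. Reachability from 0 unchanged.
After: nodes reachable from 0: {0,1,2,3,4}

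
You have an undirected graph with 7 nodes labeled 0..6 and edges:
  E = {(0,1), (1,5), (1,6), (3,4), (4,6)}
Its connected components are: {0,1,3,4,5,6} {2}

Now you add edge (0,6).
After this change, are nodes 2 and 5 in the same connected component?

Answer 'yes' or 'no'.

Answer: no

Derivation:
Initial components: {0,1,3,4,5,6} {2}
Adding edge (0,6): both already in same component {0,1,3,4,5,6}. No change.
New components: {0,1,3,4,5,6} {2}
Are 2 and 5 in the same component? no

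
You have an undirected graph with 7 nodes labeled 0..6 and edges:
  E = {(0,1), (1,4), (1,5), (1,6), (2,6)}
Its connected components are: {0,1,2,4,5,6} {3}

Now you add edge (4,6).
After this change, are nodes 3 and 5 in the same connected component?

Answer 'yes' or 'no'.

Initial components: {0,1,2,4,5,6} {3}
Adding edge (4,6): both already in same component {0,1,2,4,5,6}. No change.
New components: {0,1,2,4,5,6} {3}
Are 3 and 5 in the same component? no

Answer: no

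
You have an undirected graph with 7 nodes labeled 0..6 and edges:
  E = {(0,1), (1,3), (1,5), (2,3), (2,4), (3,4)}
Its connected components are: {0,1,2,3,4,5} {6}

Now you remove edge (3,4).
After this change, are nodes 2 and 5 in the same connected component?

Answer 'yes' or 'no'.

Initial components: {0,1,2,3,4,5} {6}
Removing edge (3,4): not a bridge — component count unchanged at 2.
New components: {0,1,2,3,4,5} {6}
Are 2 and 5 in the same component? yes

Answer: yes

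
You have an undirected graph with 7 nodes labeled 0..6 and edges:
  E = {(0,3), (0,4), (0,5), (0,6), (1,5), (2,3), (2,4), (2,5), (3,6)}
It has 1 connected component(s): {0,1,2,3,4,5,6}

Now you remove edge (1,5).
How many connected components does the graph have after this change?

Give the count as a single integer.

Answer: 2

Derivation:
Initial component count: 1
Remove (1,5): it was a bridge. Count increases: 1 -> 2.
  After removal, components: {0,2,3,4,5,6} {1}
New component count: 2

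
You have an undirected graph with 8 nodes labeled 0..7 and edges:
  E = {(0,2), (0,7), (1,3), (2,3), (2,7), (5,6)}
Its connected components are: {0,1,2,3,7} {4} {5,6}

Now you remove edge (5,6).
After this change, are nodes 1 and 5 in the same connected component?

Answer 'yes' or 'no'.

Answer: no

Derivation:
Initial components: {0,1,2,3,7} {4} {5,6}
Removing edge (5,6): it was a bridge — component count 3 -> 4.
New components: {0,1,2,3,7} {4} {5} {6}
Are 1 and 5 in the same component? no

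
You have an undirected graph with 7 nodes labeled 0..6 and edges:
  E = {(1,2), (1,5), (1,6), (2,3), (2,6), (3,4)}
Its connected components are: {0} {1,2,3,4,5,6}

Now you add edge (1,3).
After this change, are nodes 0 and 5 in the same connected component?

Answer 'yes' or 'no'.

Initial components: {0} {1,2,3,4,5,6}
Adding edge (1,3): both already in same component {1,2,3,4,5,6}. No change.
New components: {0} {1,2,3,4,5,6}
Are 0 and 5 in the same component? no

Answer: no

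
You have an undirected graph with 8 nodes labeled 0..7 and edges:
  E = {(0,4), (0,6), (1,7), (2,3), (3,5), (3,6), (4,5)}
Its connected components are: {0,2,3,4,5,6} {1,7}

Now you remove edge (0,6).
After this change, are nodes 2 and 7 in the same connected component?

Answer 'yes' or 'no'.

Answer: no

Derivation:
Initial components: {0,2,3,4,5,6} {1,7}
Removing edge (0,6): not a bridge — component count unchanged at 2.
New components: {0,2,3,4,5,6} {1,7}
Are 2 and 7 in the same component? no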